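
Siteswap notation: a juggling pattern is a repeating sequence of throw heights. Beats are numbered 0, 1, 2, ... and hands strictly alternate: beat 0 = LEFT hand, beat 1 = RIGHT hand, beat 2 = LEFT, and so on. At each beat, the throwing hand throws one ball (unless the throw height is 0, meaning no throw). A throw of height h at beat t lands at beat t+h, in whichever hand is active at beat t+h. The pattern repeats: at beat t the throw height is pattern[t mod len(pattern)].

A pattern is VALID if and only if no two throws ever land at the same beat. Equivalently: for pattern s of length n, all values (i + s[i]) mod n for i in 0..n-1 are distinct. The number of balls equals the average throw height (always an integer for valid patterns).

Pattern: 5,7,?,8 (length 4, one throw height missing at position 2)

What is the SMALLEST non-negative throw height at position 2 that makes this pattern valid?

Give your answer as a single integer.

Answer: 0

Derivation:
i=0: (0 + 5) mod 4 = 1
i=1: (1 + 7) mod 4 = 0
i=2: s[i]=? (unknown)
i=3: (3 + 8) mod 4 = 3
Known residues: [0, 1, 3]; need a permutation of 0..3, so missing residue r = 2
Need (2 + s) mod 4 = 2; smallest s = (2 - 2) mod 4 = 0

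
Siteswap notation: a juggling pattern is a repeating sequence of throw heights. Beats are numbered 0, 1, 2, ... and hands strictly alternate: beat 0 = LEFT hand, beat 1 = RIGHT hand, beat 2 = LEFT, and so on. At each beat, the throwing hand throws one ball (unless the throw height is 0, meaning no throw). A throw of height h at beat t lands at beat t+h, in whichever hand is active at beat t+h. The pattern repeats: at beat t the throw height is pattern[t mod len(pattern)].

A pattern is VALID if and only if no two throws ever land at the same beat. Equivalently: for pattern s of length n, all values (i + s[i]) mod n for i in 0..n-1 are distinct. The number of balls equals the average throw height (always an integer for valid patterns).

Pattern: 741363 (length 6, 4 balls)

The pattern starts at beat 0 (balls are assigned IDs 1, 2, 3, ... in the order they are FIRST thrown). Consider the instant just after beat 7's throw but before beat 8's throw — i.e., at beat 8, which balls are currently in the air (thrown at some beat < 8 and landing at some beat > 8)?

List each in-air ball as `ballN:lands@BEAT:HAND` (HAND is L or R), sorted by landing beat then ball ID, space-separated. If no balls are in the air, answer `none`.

Beat 0 (L): throw ball1 h=7 -> lands@7:R; in-air after throw: [b1@7:R]
Beat 1 (R): throw ball2 h=4 -> lands@5:R; in-air after throw: [b2@5:R b1@7:R]
Beat 2 (L): throw ball3 h=1 -> lands@3:R; in-air after throw: [b3@3:R b2@5:R b1@7:R]
Beat 3 (R): throw ball3 h=3 -> lands@6:L; in-air after throw: [b2@5:R b3@6:L b1@7:R]
Beat 4 (L): throw ball4 h=6 -> lands@10:L; in-air after throw: [b2@5:R b3@6:L b1@7:R b4@10:L]
Beat 5 (R): throw ball2 h=3 -> lands@8:L; in-air after throw: [b3@6:L b1@7:R b2@8:L b4@10:L]
Beat 6 (L): throw ball3 h=7 -> lands@13:R; in-air after throw: [b1@7:R b2@8:L b4@10:L b3@13:R]
Beat 7 (R): throw ball1 h=4 -> lands@11:R; in-air after throw: [b2@8:L b4@10:L b1@11:R b3@13:R]
Beat 8 (L): throw ball2 h=1 -> lands@9:R; in-air after throw: [b2@9:R b4@10:L b1@11:R b3@13:R]

Answer: ball4:lands@10:L ball1:lands@11:R ball3:lands@13:R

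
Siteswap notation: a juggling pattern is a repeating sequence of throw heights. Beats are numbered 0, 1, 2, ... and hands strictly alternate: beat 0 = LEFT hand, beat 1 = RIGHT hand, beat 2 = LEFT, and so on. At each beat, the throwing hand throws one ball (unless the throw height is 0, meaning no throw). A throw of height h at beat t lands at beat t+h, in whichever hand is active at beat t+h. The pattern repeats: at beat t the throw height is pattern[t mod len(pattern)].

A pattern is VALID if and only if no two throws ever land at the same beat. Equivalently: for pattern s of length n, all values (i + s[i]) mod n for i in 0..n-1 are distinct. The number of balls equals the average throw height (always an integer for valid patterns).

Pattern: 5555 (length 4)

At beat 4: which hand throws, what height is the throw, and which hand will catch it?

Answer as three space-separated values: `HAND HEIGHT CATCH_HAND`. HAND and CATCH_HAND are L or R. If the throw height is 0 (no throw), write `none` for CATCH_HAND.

Beat 4: 4 mod 2 = 0, so hand = L
Throw height = pattern[4 mod 4] = pattern[0] = 5
Lands at beat 4+5=9, 9 mod 2 = 1, so catch hand = R

Answer: L 5 R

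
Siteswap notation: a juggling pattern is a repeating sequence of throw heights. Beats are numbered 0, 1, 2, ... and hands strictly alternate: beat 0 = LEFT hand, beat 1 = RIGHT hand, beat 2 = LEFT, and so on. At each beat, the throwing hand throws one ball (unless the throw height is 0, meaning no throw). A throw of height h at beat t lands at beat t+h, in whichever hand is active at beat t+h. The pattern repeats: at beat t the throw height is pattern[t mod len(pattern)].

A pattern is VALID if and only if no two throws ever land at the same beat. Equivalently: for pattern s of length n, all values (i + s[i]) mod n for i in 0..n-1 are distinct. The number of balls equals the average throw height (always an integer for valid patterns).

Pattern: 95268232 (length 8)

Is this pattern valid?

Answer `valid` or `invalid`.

Answer: invalid

Derivation:
i=0: (i + s[i]) mod n = (0 + 9) mod 8 = 1
i=1: (i + s[i]) mod n = (1 + 5) mod 8 = 6
i=2: (i + s[i]) mod n = (2 + 2) mod 8 = 4
i=3: (i + s[i]) mod n = (3 + 6) mod 8 = 1
i=4: (i + s[i]) mod n = (4 + 8) mod 8 = 4
i=5: (i + s[i]) mod n = (5 + 2) mod 8 = 7
i=6: (i + s[i]) mod n = (6 + 3) mod 8 = 1
i=7: (i + s[i]) mod n = (7 + 2) mod 8 = 1
Residues: [1, 6, 4, 1, 4, 7, 1, 1], distinct: False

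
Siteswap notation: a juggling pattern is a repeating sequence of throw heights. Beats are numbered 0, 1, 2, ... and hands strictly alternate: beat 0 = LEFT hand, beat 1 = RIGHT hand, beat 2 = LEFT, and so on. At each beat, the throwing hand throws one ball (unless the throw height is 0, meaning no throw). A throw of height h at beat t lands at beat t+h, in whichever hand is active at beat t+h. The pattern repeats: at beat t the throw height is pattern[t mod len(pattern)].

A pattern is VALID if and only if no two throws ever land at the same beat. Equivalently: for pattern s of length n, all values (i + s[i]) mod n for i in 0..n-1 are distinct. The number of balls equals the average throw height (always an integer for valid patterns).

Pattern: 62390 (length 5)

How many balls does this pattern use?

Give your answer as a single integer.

Pattern = [6, 2, 3, 9, 0], length n = 5
  position 0: throw height = 6, running sum = 6
  position 1: throw height = 2, running sum = 8
  position 2: throw height = 3, running sum = 11
  position 3: throw height = 9, running sum = 20
  position 4: throw height = 0, running sum = 20
Total sum = 20; balls = sum / n = 20 / 5 = 4

Answer: 4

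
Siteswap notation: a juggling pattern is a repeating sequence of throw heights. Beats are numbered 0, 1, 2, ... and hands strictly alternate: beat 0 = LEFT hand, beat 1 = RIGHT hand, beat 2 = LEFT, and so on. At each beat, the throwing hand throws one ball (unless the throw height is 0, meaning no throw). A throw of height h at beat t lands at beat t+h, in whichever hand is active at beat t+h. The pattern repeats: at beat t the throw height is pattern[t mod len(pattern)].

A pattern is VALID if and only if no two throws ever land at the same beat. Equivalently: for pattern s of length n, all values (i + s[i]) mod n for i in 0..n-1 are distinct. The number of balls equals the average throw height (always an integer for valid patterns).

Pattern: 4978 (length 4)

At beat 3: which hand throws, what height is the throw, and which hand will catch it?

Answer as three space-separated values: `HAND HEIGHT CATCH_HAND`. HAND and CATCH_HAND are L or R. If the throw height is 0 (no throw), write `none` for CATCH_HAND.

Answer: R 8 R

Derivation:
Beat 3: 3 mod 2 = 1, so hand = R
Throw height = pattern[3 mod 4] = pattern[3] = 8
Lands at beat 3+8=11, 11 mod 2 = 1, so catch hand = R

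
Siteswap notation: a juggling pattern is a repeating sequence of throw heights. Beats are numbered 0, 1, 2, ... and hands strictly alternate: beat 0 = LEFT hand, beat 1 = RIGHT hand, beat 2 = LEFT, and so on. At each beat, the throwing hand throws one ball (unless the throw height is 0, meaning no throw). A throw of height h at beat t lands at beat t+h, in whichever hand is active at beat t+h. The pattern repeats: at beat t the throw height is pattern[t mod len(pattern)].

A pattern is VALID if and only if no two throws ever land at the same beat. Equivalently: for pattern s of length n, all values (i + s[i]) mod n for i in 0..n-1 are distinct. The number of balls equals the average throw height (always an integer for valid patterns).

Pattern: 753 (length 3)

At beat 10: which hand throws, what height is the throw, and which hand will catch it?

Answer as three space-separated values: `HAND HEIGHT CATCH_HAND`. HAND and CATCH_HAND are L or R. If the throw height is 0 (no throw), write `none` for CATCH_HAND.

Beat 10: 10 mod 2 = 0, so hand = L
Throw height = pattern[10 mod 3] = pattern[1] = 5
Lands at beat 10+5=15, 15 mod 2 = 1, so catch hand = R

Answer: L 5 R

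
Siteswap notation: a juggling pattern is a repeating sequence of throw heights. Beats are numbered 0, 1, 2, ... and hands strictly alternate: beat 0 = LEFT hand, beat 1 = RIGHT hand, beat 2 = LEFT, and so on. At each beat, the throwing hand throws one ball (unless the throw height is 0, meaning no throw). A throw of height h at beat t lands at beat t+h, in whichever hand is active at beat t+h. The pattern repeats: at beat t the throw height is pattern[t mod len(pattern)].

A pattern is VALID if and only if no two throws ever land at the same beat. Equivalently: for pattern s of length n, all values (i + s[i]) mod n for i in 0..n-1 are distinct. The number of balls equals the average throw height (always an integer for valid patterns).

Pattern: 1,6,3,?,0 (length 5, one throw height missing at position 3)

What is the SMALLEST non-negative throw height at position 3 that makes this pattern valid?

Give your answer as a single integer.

i=0: (0 + 1) mod 5 = 1
i=1: (1 + 6) mod 5 = 2
i=2: (2 + 3) mod 5 = 0
i=3: s[i]=? (unknown)
i=4: (4 + 0) mod 5 = 4
Known residues: [0, 1, 2, 4]; need a permutation of 0..4, so missing residue r = 3
Need (3 + s) mod 5 = 3; smallest s = (3 - 3) mod 5 = 0

Answer: 0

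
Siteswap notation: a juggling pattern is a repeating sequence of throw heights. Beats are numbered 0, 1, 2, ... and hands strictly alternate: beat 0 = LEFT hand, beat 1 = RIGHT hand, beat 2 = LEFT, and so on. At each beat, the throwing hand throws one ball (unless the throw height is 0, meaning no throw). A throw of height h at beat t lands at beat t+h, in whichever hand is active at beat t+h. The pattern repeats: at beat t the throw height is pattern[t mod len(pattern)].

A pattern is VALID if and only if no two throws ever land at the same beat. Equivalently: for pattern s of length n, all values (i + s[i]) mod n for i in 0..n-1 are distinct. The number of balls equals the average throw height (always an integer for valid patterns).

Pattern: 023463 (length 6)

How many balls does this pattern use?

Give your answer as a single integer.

Pattern = [0, 2, 3, 4, 6, 3], length n = 6
  position 0: throw height = 0, running sum = 0
  position 1: throw height = 2, running sum = 2
  position 2: throw height = 3, running sum = 5
  position 3: throw height = 4, running sum = 9
  position 4: throw height = 6, running sum = 15
  position 5: throw height = 3, running sum = 18
Total sum = 18; balls = sum / n = 18 / 6 = 3

Answer: 3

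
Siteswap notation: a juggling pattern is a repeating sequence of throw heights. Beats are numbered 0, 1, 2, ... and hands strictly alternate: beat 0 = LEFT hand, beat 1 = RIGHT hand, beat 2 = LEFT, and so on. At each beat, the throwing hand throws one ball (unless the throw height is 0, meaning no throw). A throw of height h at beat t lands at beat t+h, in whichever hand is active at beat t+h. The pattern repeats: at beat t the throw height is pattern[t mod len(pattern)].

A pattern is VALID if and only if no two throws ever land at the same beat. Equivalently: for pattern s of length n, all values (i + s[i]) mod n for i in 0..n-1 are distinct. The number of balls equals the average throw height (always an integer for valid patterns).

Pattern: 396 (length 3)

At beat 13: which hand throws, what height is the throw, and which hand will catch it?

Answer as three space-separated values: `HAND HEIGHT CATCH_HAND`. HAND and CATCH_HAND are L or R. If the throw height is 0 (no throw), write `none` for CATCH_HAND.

Beat 13: 13 mod 2 = 1, so hand = R
Throw height = pattern[13 mod 3] = pattern[1] = 9
Lands at beat 13+9=22, 22 mod 2 = 0, so catch hand = L

Answer: R 9 L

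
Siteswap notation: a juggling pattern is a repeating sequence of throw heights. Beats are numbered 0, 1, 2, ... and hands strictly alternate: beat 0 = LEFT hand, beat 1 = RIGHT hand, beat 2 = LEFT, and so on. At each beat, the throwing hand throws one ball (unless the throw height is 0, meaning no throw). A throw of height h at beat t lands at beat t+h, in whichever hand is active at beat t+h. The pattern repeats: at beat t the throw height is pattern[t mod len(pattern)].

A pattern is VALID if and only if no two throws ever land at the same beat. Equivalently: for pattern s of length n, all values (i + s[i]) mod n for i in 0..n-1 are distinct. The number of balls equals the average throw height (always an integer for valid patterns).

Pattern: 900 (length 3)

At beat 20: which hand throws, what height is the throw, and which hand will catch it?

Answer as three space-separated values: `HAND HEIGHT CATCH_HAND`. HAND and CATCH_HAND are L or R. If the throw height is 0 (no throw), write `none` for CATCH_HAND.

Answer: L 0 none

Derivation:
Beat 20: 20 mod 2 = 0, so hand = L
Throw height = pattern[20 mod 3] = pattern[2] = 0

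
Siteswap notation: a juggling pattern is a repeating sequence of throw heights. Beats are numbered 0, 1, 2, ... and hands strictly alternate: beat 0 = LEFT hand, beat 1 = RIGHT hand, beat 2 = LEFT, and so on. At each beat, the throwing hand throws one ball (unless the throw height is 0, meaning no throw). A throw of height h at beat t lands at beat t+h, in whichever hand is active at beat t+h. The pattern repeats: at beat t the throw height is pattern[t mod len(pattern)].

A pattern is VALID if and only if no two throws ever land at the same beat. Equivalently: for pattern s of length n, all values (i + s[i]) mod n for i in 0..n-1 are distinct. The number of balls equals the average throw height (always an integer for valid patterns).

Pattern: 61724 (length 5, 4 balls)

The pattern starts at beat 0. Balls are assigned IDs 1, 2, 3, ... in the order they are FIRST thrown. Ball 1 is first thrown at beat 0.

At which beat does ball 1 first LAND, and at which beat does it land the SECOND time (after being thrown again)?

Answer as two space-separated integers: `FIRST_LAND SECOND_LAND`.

Beat 0 (L): throw ball1 h=6 -> lands@6:L; in-air after throw: [b1@6:L]
Beat 1 (R): throw ball2 h=1 -> lands@2:L; in-air after throw: [b2@2:L b1@6:L]
Beat 2 (L): throw ball2 h=7 -> lands@9:R; in-air after throw: [b1@6:L b2@9:R]
Beat 3 (R): throw ball3 h=2 -> lands@5:R; in-air after throw: [b3@5:R b1@6:L b2@9:R]
Beat 4 (L): throw ball4 h=4 -> lands@8:L; in-air after throw: [b3@5:R b1@6:L b4@8:L b2@9:R]
Beat 5 (R): throw ball3 h=6 -> lands@11:R; in-air after throw: [b1@6:L b4@8:L b2@9:R b3@11:R]
Beat 6 (L): throw ball1 h=1 -> lands@7:R; in-air after throw: [b1@7:R b4@8:L b2@9:R b3@11:R]
Beat 7 (R): throw ball1 h=7 -> lands@14:L; in-air after throw: [b4@8:L b2@9:R b3@11:R b1@14:L]
Ball 1: thrown@0 h=6 -> first land @6; rethrown@6 h=1 -> second land @7

Answer: 6 7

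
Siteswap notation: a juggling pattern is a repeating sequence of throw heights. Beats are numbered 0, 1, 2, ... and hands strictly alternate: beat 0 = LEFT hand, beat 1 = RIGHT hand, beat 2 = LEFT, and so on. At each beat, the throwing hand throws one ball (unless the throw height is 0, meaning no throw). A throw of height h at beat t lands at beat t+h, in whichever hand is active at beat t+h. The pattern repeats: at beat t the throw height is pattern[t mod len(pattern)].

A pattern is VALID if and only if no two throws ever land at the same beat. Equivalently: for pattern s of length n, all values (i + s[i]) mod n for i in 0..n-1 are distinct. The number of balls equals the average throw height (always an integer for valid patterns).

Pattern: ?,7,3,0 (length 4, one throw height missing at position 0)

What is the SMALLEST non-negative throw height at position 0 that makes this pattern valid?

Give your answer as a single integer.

i=0: s[i]=? (unknown)
i=1: (1 + 7) mod 4 = 0
i=2: (2 + 3) mod 4 = 1
i=3: (3 + 0) mod 4 = 3
Known residues: [0, 1, 3]; need a permutation of 0..3, so missing residue r = 2
Need (0 + s) mod 4 = 2; smallest s = (2 - 0) mod 4 = 2

Answer: 2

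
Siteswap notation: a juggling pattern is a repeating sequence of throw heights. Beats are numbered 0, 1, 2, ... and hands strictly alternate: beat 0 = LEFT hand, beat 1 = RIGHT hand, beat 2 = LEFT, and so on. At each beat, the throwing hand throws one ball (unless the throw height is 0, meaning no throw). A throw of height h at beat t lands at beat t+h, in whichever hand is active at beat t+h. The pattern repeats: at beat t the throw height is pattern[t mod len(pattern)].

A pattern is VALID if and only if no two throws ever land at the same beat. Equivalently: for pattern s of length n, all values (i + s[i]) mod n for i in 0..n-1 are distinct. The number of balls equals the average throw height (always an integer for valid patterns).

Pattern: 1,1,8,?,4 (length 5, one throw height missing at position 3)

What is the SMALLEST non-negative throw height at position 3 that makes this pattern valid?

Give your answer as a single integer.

i=0: (0 + 1) mod 5 = 1
i=1: (1 + 1) mod 5 = 2
i=2: (2 + 8) mod 5 = 0
i=3: s[i]=? (unknown)
i=4: (4 + 4) mod 5 = 3
Known residues: [0, 1, 2, 3]; need a permutation of 0..4, so missing residue r = 4
Need (3 + s) mod 5 = 4; smallest s = (4 - 3) mod 5 = 1

Answer: 1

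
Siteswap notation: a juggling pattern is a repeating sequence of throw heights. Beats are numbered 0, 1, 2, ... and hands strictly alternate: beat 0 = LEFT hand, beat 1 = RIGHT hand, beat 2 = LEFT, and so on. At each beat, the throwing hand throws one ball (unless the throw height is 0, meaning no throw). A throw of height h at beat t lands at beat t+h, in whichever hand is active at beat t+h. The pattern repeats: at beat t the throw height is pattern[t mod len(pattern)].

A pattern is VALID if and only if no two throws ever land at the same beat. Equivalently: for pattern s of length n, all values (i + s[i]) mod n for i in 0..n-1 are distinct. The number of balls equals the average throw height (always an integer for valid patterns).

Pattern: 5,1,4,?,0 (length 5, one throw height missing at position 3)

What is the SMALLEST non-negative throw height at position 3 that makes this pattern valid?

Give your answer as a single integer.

i=0: (0 + 5) mod 5 = 0
i=1: (1 + 1) mod 5 = 2
i=2: (2 + 4) mod 5 = 1
i=3: s[i]=? (unknown)
i=4: (4 + 0) mod 5 = 4
Known residues: [0, 1, 2, 4]; need a permutation of 0..4, so missing residue r = 3
Need (3 + s) mod 5 = 3; smallest s = (3 - 3) mod 5 = 0

Answer: 0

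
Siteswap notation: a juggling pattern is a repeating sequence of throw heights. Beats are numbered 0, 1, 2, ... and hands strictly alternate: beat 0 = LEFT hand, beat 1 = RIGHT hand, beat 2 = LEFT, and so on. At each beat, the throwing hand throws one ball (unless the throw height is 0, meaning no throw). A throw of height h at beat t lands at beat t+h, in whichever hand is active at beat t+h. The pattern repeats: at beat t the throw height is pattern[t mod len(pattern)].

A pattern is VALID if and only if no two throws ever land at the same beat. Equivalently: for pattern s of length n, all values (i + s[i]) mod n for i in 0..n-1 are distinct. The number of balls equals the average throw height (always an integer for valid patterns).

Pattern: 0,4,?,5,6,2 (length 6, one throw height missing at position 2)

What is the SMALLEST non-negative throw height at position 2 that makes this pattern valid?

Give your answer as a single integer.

i=0: (0 + 0) mod 6 = 0
i=1: (1 + 4) mod 6 = 5
i=2: s[i]=? (unknown)
i=3: (3 + 5) mod 6 = 2
i=4: (4 + 6) mod 6 = 4
i=5: (5 + 2) mod 6 = 1
Known residues: [0, 1, 2, 4, 5]; need a permutation of 0..5, so missing residue r = 3
Need (2 + s) mod 6 = 3; smallest s = (3 - 2) mod 6 = 1

Answer: 1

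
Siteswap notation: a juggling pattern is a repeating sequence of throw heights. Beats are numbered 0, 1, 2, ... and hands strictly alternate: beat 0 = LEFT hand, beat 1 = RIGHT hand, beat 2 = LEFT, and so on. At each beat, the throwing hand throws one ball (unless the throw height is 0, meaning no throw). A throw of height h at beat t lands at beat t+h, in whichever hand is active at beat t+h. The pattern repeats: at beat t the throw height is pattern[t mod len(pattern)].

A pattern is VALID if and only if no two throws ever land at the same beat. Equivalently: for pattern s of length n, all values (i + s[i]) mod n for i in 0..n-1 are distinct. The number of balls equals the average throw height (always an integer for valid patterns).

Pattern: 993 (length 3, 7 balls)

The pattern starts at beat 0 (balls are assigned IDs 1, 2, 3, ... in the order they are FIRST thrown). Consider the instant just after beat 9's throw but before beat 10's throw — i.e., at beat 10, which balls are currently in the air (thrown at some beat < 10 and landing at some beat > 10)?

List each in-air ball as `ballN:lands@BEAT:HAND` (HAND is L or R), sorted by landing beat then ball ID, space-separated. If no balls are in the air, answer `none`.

Beat 0 (L): throw ball1 h=9 -> lands@9:R; in-air after throw: [b1@9:R]
Beat 1 (R): throw ball2 h=9 -> lands@10:L; in-air after throw: [b1@9:R b2@10:L]
Beat 2 (L): throw ball3 h=3 -> lands@5:R; in-air after throw: [b3@5:R b1@9:R b2@10:L]
Beat 3 (R): throw ball4 h=9 -> lands@12:L; in-air after throw: [b3@5:R b1@9:R b2@10:L b4@12:L]
Beat 4 (L): throw ball5 h=9 -> lands@13:R; in-air after throw: [b3@5:R b1@9:R b2@10:L b4@12:L b5@13:R]
Beat 5 (R): throw ball3 h=3 -> lands@8:L; in-air after throw: [b3@8:L b1@9:R b2@10:L b4@12:L b5@13:R]
Beat 6 (L): throw ball6 h=9 -> lands@15:R; in-air after throw: [b3@8:L b1@9:R b2@10:L b4@12:L b5@13:R b6@15:R]
Beat 7 (R): throw ball7 h=9 -> lands@16:L; in-air after throw: [b3@8:L b1@9:R b2@10:L b4@12:L b5@13:R b6@15:R b7@16:L]
Beat 8 (L): throw ball3 h=3 -> lands@11:R; in-air after throw: [b1@9:R b2@10:L b3@11:R b4@12:L b5@13:R b6@15:R b7@16:L]
Beat 9 (R): throw ball1 h=9 -> lands@18:L; in-air after throw: [b2@10:L b3@11:R b4@12:L b5@13:R b6@15:R b7@16:L b1@18:L]
Beat 10 (L): throw ball2 h=9 -> lands@19:R; in-air after throw: [b3@11:R b4@12:L b5@13:R b6@15:R b7@16:L b1@18:L b2@19:R]

Answer: ball3:lands@11:R ball4:lands@12:L ball5:lands@13:R ball6:lands@15:R ball7:lands@16:L ball1:lands@18:L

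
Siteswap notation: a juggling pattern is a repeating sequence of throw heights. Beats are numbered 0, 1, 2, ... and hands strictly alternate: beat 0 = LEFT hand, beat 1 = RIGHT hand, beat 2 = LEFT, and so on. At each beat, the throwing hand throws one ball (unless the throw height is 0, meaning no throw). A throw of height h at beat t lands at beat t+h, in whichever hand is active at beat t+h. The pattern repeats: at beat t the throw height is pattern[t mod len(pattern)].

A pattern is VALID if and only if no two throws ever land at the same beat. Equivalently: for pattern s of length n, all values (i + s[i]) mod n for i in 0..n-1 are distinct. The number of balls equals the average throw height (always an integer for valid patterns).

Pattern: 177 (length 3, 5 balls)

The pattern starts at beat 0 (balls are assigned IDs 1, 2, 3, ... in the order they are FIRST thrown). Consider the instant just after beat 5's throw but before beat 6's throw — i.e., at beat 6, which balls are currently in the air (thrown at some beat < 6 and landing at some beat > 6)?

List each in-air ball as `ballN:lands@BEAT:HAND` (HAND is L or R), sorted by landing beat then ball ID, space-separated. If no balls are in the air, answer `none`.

Beat 0 (L): throw ball1 h=1 -> lands@1:R; in-air after throw: [b1@1:R]
Beat 1 (R): throw ball1 h=7 -> lands@8:L; in-air after throw: [b1@8:L]
Beat 2 (L): throw ball2 h=7 -> lands@9:R; in-air after throw: [b1@8:L b2@9:R]
Beat 3 (R): throw ball3 h=1 -> lands@4:L; in-air after throw: [b3@4:L b1@8:L b2@9:R]
Beat 4 (L): throw ball3 h=7 -> lands@11:R; in-air after throw: [b1@8:L b2@9:R b3@11:R]
Beat 5 (R): throw ball4 h=7 -> lands@12:L; in-air after throw: [b1@8:L b2@9:R b3@11:R b4@12:L]
Beat 6 (L): throw ball5 h=1 -> lands@7:R; in-air after throw: [b5@7:R b1@8:L b2@9:R b3@11:R b4@12:L]

Answer: ball1:lands@8:L ball2:lands@9:R ball3:lands@11:R ball4:lands@12:L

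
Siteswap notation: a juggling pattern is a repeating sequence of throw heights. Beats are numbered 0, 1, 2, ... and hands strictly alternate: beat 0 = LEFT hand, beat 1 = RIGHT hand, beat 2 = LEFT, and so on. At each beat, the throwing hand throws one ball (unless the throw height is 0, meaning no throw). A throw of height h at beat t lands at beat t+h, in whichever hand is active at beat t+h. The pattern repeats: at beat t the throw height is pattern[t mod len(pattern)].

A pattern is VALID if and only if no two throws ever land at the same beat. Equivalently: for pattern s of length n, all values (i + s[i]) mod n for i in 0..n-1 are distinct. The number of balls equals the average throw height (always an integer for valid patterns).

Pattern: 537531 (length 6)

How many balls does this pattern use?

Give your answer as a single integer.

Answer: 4

Derivation:
Pattern = [5, 3, 7, 5, 3, 1], length n = 6
  position 0: throw height = 5, running sum = 5
  position 1: throw height = 3, running sum = 8
  position 2: throw height = 7, running sum = 15
  position 3: throw height = 5, running sum = 20
  position 4: throw height = 3, running sum = 23
  position 5: throw height = 1, running sum = 24
Total sum = 24; balls = sum / n = 24 / 6 = 4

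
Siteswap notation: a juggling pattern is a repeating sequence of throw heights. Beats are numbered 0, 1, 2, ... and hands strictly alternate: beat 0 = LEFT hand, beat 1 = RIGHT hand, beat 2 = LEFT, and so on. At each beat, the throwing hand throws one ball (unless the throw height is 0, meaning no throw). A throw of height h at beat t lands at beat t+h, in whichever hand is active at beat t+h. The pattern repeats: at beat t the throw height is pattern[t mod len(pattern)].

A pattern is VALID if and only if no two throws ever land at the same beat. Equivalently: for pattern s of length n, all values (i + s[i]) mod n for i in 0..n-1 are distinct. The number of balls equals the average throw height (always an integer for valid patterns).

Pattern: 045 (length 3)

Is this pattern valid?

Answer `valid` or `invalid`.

Answer: valid

Derivation:
i=0: (i + s[i]) mod n = (0 + 0) mod 3 = 0
i=1: (i + s[i]) mod n = (1 + 4) mod 3 = 2
i=2: (i + s[i]) mod n = (2 + 5) mod 3 = 1
Residues: [0, 2, 1], distinct: True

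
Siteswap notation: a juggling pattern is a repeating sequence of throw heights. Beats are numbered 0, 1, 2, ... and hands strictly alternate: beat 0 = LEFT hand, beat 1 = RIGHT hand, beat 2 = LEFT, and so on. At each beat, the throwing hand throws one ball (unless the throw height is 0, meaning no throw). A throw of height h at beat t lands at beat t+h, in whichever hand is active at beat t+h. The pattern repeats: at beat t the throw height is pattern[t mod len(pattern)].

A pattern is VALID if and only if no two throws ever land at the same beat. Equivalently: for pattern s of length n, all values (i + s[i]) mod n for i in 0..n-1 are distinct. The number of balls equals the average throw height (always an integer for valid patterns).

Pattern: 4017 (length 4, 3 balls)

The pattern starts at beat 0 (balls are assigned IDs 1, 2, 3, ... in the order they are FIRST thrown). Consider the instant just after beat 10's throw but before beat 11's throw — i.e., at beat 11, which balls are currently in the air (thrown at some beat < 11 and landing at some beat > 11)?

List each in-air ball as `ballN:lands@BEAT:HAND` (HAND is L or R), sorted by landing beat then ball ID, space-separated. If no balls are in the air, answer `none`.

Answer: ball1:lands@12:L ball3:lands@14:L

Derivation:
Beat 0 (L): throw ball1 h=4 -> lands@4:L; in-air after throw: [b1@4:L]
Beat 2 (L): throw ball2 h=1 -> lands@3:R; in-air after throw: [b2@3:R b1@4:L]
Beat 3 (R): throw ball2 h=7 -> lands@10:L; in-air after throw: [b1@4:L b2@10:L]
Beat 4 (L): throw ball1 h=4 -> lands@8:L; in-air after throw: [b1@8:L b2@10:L]
Beat 6 (L): throw ball3 h=1 -> lands@7:R; in-air after throw: [b3@7:R b1@8:L b2@10:L]
Beat 7 (R): throw ball3 h=7 -> lands@14:L; in-air after throw: [b1@8:L b2@10:L b3@14:L]
Beat 8 (L): throw ball1 h=4 -> lands@12:L; in-air after throw: [b2@10:L b1@12:L b3@14:L]
Beat 10 (L): throw ball2 h=1 -> lands@11:R; in-air after throw: [b2@11:R b1@12:L b3@14:L]
Beat 11 (R): throw ball2 h=7 -> lands@18:L; in-air after throw: [b1@12:L b3@14:L b2@18:L]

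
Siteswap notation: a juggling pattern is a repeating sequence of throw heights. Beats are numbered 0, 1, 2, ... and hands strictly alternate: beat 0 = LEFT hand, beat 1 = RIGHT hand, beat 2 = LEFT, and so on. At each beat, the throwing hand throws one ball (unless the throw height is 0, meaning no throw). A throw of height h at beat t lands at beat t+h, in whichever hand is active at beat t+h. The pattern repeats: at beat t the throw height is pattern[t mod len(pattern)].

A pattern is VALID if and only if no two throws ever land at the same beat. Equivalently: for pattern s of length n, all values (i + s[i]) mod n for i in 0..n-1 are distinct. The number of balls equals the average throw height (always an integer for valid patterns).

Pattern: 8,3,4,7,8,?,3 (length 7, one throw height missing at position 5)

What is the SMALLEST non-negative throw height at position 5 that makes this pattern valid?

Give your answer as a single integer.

Answer: 2

Derivation:
i=0: (0 + 8) mod 7 = 1
i=1: (1 + 3) mod 7 = 4
i=2: (2 + 4) mod 7 = 6
i=3: (3 + 7) mod 7 = 3
i=4: (4 + 8) mod 7 = 5
i=5: s[i]=? (unknown)
i=6: (6 + 3) mod 7 = 2
Known residues: [1, 2, 3, 4, 5, 6]; need a permutation of 0..6, so missing residue r = 0
Need (5 + s) mod 7 = 0; smallest s = (0 - 5) mod 7 = 2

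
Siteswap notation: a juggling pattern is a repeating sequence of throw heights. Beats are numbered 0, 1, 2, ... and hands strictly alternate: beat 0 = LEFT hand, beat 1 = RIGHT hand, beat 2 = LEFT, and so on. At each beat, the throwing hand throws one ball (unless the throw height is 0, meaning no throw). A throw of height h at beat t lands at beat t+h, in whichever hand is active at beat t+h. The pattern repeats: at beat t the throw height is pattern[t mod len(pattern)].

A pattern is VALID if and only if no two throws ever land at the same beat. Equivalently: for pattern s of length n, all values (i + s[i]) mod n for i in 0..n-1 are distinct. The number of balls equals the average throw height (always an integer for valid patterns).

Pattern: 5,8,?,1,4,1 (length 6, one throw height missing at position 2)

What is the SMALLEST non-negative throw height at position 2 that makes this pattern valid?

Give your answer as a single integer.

i=0: (0 + 5) mod 6 = 5
i=1: (1 + 8) mod 6 = 3
i=2: s[i]=? (unknown)
i=3: (3 + 1) mod 6 = 4
i=4: (4 + 4) mod 6 = 2
i=5: (5 + 1) mod 6 = 0
Known residues: [0, 2, 3, 4, 5]; need a permutation of 0..5, so missing residue r = 1
Need (2 + s) mod 6 = 1; smallest s = (1 - 2) mod 6 = 5

Answer: 5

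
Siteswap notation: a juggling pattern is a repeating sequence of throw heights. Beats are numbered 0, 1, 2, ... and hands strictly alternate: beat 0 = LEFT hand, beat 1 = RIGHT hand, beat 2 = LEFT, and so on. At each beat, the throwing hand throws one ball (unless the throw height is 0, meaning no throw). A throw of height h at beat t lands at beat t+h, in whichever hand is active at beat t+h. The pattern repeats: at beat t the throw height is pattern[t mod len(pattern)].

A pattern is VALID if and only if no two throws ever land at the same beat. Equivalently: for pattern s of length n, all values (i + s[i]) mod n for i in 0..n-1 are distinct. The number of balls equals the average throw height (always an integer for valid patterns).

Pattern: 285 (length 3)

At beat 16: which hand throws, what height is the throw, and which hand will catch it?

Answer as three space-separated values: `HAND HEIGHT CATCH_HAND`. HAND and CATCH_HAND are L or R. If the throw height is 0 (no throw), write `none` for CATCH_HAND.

Beat 16: 16 mod 2 = 0, so hand = L
Throw height = pattern[16 mod 3] = pattern[1] = 8
Lands at beat 16+8=24, 24 mod 2 = 0, so catch hand = L

Answer: L 8 L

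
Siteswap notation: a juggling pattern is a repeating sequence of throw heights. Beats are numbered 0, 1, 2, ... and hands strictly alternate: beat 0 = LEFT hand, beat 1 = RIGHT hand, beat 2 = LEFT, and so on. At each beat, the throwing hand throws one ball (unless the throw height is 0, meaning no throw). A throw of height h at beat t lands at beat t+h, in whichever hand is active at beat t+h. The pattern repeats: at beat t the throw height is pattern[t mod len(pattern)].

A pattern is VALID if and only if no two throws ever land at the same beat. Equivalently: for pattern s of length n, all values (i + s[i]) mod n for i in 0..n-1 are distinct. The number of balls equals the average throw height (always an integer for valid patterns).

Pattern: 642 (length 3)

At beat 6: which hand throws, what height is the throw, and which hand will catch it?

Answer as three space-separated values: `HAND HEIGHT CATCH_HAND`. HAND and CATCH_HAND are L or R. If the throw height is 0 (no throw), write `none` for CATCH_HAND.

Beat 6: 6 mod 2 = 0, so hand = L
Throw height = pattern[6 mod 3] = pattern[0] = 6
Lands at beat 6+6=12, 12 mod 2 = 0, so catch hand = L

Answer: L 6 L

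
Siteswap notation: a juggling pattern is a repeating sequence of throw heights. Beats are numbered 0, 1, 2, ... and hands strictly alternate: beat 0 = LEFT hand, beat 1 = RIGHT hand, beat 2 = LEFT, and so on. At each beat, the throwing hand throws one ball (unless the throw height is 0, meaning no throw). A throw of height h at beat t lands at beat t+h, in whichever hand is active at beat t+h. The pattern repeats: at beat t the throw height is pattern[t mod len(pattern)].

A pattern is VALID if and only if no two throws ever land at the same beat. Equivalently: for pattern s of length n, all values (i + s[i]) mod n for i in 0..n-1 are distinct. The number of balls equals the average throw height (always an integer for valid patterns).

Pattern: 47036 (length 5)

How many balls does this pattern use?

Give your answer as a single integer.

Pattern = [4, 7, 0, 3, 6], length n = 5
  position 0: throw height = 4, running sum = 4
  position 1: throw height = 7, running sum = 11
  position 2: throw height = 0, running sum = 11
  position 3: throw height = 3, running sum = 14
  position 4: throw height = 6, running sum = 20
Total sum = 20; balls = sum / n = 20 / 5 = 4

Answer: 4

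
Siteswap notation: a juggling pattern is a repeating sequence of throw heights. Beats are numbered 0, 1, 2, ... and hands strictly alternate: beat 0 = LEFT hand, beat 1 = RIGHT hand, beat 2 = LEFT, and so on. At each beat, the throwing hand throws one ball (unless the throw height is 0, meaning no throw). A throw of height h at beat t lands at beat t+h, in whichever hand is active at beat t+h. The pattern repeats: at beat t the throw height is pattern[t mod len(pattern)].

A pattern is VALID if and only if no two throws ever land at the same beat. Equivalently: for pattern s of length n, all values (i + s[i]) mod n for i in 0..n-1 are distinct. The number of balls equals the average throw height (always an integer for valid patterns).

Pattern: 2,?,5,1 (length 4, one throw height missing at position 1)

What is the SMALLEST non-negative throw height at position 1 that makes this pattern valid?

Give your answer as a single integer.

Answer: 0

Derivation:
i=0: (0 + 2) mod 4 = 2
i=1: s[i]=? (unknown)
i=2: (2 + 5) mod 4 = 3
i=3: (3 + 1) mod 4 = 0
Known residues: [0, 2, 3]; need a permutation of 0..3, so missing residue r = 1
Need (1 + s) mod 4 = 1; smallest s = (1 - 1) mod 4 = 0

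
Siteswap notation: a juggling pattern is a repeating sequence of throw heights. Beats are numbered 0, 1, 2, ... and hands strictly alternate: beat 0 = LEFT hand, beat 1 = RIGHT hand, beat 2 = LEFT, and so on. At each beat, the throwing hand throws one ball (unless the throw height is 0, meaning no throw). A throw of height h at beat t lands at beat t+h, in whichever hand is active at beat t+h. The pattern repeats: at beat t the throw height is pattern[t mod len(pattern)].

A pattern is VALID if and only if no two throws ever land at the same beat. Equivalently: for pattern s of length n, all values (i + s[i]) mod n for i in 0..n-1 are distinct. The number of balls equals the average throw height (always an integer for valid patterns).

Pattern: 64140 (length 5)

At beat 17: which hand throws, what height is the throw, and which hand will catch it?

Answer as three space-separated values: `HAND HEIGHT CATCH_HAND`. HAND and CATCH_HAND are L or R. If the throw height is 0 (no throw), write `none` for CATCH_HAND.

Beat 17: 17 mod 2 = 1, so hand = R
Throw height = pattern[17 mod 5] = pattern[2] = 1
Lands at beat 17+1=18, 18 mod 2 = 0, so catch hand = L

Answer: R 1 L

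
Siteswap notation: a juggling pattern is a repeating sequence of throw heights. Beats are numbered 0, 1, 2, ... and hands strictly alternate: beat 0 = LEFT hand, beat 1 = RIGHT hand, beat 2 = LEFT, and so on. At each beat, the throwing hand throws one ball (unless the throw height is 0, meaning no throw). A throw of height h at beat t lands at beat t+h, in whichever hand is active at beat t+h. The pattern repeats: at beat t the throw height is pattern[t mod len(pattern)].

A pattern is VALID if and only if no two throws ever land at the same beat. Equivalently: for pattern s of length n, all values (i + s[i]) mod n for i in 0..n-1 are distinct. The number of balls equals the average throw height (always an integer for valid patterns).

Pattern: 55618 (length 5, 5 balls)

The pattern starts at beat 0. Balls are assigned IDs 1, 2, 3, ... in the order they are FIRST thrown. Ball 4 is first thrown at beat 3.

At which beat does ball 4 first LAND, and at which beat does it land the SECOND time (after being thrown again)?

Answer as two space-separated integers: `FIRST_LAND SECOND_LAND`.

Beat 0 (L): throw ball1 h=5 -> lands@5:R; in-air after throw: [b1@5:R]
Beat 1 (R): throw ball2 h=5 -> lands@6:L; in-air after throw: [b1@5:R b2@6:L]
Beat 2 (L): throw ball3 h=6 -> lands@8:L; in-air after throw: [b1@5:R b2@6:L b3@8:L]
Beat 3 (R): throw ball4 h=1 -> lands@4:L; in-air after throw: [b4@4:L b1@5:R b2@6:L b3@8:L]
Beat 4 (L): throw ball4 h=8 -> lands@12:L; in-air after throw: [b1@5:R b2@6:L b3@8:L b4@12:L]
Beat 5 (R): throw ball1 h=5 -> lands@10:L; in-air after throw: [b2@6:L b3@8:L b1@10:L b4@12:L]
Beat 6 (L): throw ball2 h=5 -> lands@11:R; in-air after throw: [b3@8:L b1@10:L b2@11:R b4@12:L]
Beat 7 (R): throw ball5 h=6 -> lands@13:R; in-air after throw: [b3@8:L b1@10:L b2@11:R b4@12:L b5@13:R]
Beat 8 (L): throw ball3 h=1 -> lands@9:R; in-air after throw: [b3@9:R b1@10:L b2@11:R b4@12:L b5@13:R]
Beat 9 (R): throw ball3 h=8 -> lands@17:R; in-air after throw: [b1@10:L b2@11:R b4@12:L b5@13:R b3@17:R]
Beat 10 (L): throw ball1 h=5 -> lands@15:R; in-air after throw: [b2@11:R b4@12:L b5@13:R b1@15:R b3@17:R]
Beat 11 (R): throw ball2 h=5 -> lands@16:L; in-air after throw: [b4@12:L b5@13:R b1@15:R b2@16:L b3@17:R]
Beat 12 (L): throw ball4 h=6 -> lands@18:L; in-air after throw: [b5@13:R b1@15:R b2@16:L b3@17:R b4@18:L]
Ball 4: thrown@3 h=1 -> first land @4; rethrown@4 h=8 -> second land @12

Answer: 4 12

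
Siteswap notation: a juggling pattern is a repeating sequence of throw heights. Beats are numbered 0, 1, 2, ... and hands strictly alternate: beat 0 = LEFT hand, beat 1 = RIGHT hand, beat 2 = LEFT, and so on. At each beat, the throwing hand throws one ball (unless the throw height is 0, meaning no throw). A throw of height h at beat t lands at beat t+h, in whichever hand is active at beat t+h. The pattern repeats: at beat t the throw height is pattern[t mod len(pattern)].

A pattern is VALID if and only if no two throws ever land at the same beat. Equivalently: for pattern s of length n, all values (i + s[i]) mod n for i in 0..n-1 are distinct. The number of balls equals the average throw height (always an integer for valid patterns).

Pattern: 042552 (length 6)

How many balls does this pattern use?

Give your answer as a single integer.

Answer: 3

Derivation:
Pattern = [0, 4, 2, 5, 5, 2], length n = 6
  position 0: throw height = 0, running sum = 0
  position 1: throw height = 4, running sum = 4
  position 2: throw height = 2, running sum = 6
  position 3: throw height = 5, running sum = 11
  position 4: throw height = 5, running sum = 16
  position 5: throw height = 2, running sum = 18
Total sum = 18; balls = sum / n = 18 / 6 = 3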